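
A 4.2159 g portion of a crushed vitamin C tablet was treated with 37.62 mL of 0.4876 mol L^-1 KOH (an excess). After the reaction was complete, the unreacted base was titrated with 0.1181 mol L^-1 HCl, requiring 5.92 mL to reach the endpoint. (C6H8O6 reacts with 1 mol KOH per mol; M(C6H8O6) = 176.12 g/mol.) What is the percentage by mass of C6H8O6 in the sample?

73.7%

Total n(KOH) added = 0.4876 x 0.03762 = 0.01834 mol.
n(HCl) used = 0.1181 x 0.005920 = 0.0006992 mol, which equals the excess n(KOH).
So n(KOH) consumed by the sample = 0.01834 - 0.0006992 = 0.01764 mol.
n(C6H8O6) = 0.01764 / 1 = 0.01764 mol.
mass C6H8O6 = 0.01764 x 176.12 = 3.108 g, so %C6H8O6 = 3.108/4.2159 x 100 = 73.7%.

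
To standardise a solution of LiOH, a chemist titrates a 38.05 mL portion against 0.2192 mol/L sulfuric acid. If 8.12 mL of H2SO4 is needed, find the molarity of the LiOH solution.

n(H2SO4) delivered = 0.2192 x 0.008120 = 0.001780 mol.
The reaction is 2 LiOH + 1 H2SO4, so n(LiOH) = 0.001780 x 2/1 = 0.003560 mol.
[LiOH] = 0.003560 mol / 0.03805 L = 0.0936 M.

0.0936 M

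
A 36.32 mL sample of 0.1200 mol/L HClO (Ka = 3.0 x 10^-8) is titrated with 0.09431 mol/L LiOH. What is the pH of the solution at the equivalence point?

10.12

n(HClO) = 0.1200 x 0.03632 = 0.004358 mol; V(LiOH) at equivalence = 0.004358/0.09431 = 0.04621 L.
At equivalence all the acid is converted to ClO-; total volume = 0.03632 + 0.04621 = 0.08253 L, so [ClO-] = 0.004358/0.08253 = 0.05281 M.
Kb = Kw/Ka = 1.0e-14 / 3.0 x 10^-8 = 3.33e-7.
[OH^-] = sqrt(Kb x [ClO-]) = sqrt(3.33e-7 x 0.05281) = 0.000133 M.
pOH = 3.88, so pH = 14.00 - 3.88 = 10.12.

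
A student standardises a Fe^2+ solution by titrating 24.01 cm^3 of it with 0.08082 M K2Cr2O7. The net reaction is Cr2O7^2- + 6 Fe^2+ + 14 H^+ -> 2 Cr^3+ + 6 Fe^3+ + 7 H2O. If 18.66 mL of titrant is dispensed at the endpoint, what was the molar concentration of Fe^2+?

n(K2Cr2O7) = 0.08082 x 0.01866 = 0.001508 mol.
From the balanced equation, 1 mol K2Cr2O7 reacts with 6 mol Fe^2+, so n(Fe^2+) = 0.001508 x 6/1 = 0.009049 mol.
[Fe^2+] = 0.009049 / 0.02401 L = 0.377 M.

0.377 M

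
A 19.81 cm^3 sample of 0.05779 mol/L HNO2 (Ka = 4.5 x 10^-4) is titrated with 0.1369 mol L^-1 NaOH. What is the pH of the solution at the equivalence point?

n(HNO2) = 0.05779 x 0.01981 = 0.001145 mol; V(NaOH) at equivalence = 0.001145/0.1369 = 0.008362 L.
At equivalence all the acid is converted to NO2-; total volume = 0.01981 + 0.008362 = 0.02817 L, so [NO2-] = 0.001145/0.02817 = 0.04064 M.
Kb = Kw/Ka = 1.0e-14 / 4.5 x 10^-4 = 2.22e-11.
[OH^-] = sqrt(Kb x [NO2-]) = sqrt(2.22e-11 x 0.04064) = 9.50e-7 M.
pOH = 6.02, so pH = 14.00 - 6.02 = 7.98.

7.98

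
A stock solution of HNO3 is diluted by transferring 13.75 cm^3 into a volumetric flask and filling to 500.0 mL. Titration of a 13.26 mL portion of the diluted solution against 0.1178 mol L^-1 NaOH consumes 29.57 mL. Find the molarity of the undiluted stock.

n(NaOH) = 0.1178 x 0.02957 = 0.003483 mol.
n(HNO3) in the aliquot = 0.003483 mol.
[diluted HNO3] = 0.003483 / 0.01326 = 0.2627 M.
Dilution factor = 500.0/13.75 = 36.36, so [stock] = 0.2627 x 36.36 = 9.55 M.

9.55 M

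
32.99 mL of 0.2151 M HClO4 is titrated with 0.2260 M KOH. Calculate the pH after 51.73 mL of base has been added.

n(acid) = 0.2151 x 0.03299 = 0.007096 mol; n(KOH) added = 0.2260 x 0.05173 = 0.01169 mol.
Base is in excess by 0.01169 - 0.007096 = 0.004595 mol in a total volume of 0.08472 L.
[OH^-] = 0.004595/0.08472 = 0.05424 M, so pOH = 1.27 and pH = 14.00 - 1.27 = 12.73.

12.73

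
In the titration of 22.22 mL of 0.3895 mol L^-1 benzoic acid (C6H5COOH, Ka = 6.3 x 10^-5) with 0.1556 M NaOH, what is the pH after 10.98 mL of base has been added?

3.59

Initial n(C6H5COOH) = 0.3895 x 0.02222 = 0.008655 mol.
n(NaOH) added = 0.1556 x 0.01098 = 0.001708 mol, converting that many moles of C6H5COOH to C6H5COO-.
Remaining n(C6H5COOH) = 0.006946 mol; n(C6H5COO-) = 0.001708 mol.
By Henderson-Hasselbalch, pH = pKa + log([A^-]/[HA]) = 4.20 + log(0.001708/0.006946) = 4.20 + (-0.61) = 3.59.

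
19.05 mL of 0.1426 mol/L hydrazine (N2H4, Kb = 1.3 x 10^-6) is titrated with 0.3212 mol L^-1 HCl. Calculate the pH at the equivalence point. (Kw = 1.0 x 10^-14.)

n(N2H4) = 0.1426 x 0.01905 = 0.002717 mol; V(HCl) at equivalence = 0.002717/0.3212 = 0.008457 L.
At equivalence the base is fully converted to N2H5+; total volume = 0.02751 L, so [N2H5+] = 0.002717/0.02751 = 0.09876 M.
Ka(N2H5+) = Kw/Kb = 1.0e-14 / 1.3 x 10^-6 = 7.69e-9.
[H^+] = sqrt(Ka x [N2H5+]) = sqrt(7.69e-9 x 0.09876) = 2.76e-5 M.
pH = -log(2.76e-5) = 4.56.

4.56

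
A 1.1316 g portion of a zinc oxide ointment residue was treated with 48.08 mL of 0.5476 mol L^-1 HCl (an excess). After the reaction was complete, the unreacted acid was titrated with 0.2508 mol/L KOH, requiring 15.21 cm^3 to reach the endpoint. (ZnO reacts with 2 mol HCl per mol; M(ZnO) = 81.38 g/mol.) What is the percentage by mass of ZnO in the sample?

81.0%

Total n(HCl) added = 0.5476 x 0.04808 = 0.02633 mol.
n(KOH) used = 0.2508 x 0.01521 = 0.003815 mol, which equals the excess n(HCl).
So n(HCl) consumed by the sample = 0.02633 - 0.003815 = 0.02251 mol.
n(ZnO) = 0.02251 / 2 = 0.01126 mol.
mass ZnO = 0.01126 x 81.38 = 0.9161 g, so %ZnO = 0.9161/1.1316 x 100 = 81.0%.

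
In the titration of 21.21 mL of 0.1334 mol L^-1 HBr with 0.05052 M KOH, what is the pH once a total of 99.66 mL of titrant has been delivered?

12.26

n(acid) = 0.1334 x 0.02121 = 0.002829 mol; n(KOH) added = 0.05052 x 0.09966 = 0.005035 mol.
Base is in excess by 0.005035 - 0.002829 = 0.002205 mol in a total volume of 0.1209 L.
[OH^-] = 0.002205/0.1209 = 0.01825 M, so pOH = 1.74 and pH = 14.00 - 1.74 = 12.26.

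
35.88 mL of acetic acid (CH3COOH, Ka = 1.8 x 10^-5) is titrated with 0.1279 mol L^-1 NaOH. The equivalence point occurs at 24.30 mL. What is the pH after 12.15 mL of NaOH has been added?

4.74

12.15 mL is exactly half the equivalence volume (24.30/2), i.e. the half-equivalence point.
There, n(HA) = n(A^-), so pH = pKa = -log(1.8 x 10^-5) = 4.74.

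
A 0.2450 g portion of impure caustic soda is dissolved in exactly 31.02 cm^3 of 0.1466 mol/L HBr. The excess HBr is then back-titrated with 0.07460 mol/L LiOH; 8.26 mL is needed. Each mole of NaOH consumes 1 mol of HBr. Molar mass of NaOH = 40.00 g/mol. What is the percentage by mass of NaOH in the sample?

64.2%

Total n(HBr) added = 0.1466 x 0.03102 = 0.004548 mol.
n(LiOH) used = 0.07460 x 0.008260 = 0.0006162 mol, which equals the excess n(HBr).
So n(HBr) consumed by the sample = 0.004548 - 0.0006162 = 0.003931 mol.
n(NaOH) = 0.003931 / 1 = 0.003931 mol.
mass NaOH = 0.003931 x 40.00 = 0.1573 g, so %NaOH = 0.1573/0.2450 x 100 = 64.2%.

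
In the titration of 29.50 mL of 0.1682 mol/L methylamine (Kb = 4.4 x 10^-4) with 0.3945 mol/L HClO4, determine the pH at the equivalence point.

5.79

n(CH3NH2) = 0.1682 x 0.02950 = 0.004962 mol; V(HClO4) at equivalence = 0.004962/0.3945 = 0.01258 L.
At equivalence the base is fully converted to CH3NH3+; total volume = 0.04208 L, so [CH3NH3+] = 0.004962/0.04208 = 0.1179 M.
Ka(CH3NH3+) = Kw/Kb = 1.0e-14 / 4.4 x 10^-4 = 2.27e-11.
[H^+] = sqrt(Ka x [CH3NH3+]) = sqrt(2.27e-11 x 0.1179) = 1.64e-6 M.
pH = -log(1.64e-6) = 5.79.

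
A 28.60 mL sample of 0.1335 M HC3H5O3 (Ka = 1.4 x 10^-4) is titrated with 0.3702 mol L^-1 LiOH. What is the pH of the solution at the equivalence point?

8.42

n(HC3H5O3) = 0.1335 x 0.02860 = 0.003818 mol; V(LiOH) at equivalence = 0.003818/0.3702 = 0.01031 L.
At equivalence all the acid is converted to C3H5O3-; total volume = 0.02860 + 0.01031 = 0.03891 L, so [C3H5O3-] = 0.003818/0.03891 = 0.09812 M.
Kb = Kw/Ka = 1.0e-14 / 1.4 x 10^-4 = 7.14e-11.
[OH^-] = sqrt(Kb x [C3H5O3-]) = sqrt(7.14e-11 x 0.09812) = 2.65e-6 M.
pOH = 5.58, so pH = 14.00 - 5.58 = 8.42.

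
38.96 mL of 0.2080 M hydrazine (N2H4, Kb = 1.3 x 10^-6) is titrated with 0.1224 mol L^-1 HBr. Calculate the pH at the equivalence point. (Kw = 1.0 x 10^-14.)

n(N2H4) = 0.2080 x 0.03896 = 0.008104 mol; V(HBr) at equivalence = 0.008104/0.1224 = 0.06621 L.
At equivalence the base is fully converted to N2H5+; total volume = 0.1052 L, so [N2H5+] = 0.008104/0.1052 = 0.07706 M.
Ka(N2H5+) = Kw/Kb = 1.0e-14 / 1.3 x 10^-6 = 7.69e-9.
[H^+] = sqrt(Ka x [N2H5+]) = sqrt(7.69e-9 x 0.07706) = 2.43e-5 M.
pH = -log(2.43e-5) = 4.61.

4.61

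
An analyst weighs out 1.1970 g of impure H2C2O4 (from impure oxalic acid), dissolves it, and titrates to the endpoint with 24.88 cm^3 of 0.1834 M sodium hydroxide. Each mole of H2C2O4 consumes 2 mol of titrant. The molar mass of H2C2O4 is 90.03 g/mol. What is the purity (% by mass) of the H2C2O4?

n(NaOH) = 0.1834 x 0.02488 = 0.004563 mol.
n(H2C2O4) = 0.004563 / 2 = 0.002281 mol.
mass of H2C2O4 = 0.002281 x 90.03 = 0.2054 g.
% purity = 0.2054 / 1.1970 x 100 = 17.2%.

17.2%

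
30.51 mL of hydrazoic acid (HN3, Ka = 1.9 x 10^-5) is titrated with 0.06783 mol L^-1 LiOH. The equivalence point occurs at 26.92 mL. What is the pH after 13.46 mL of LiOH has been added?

13.46 mL is exactly half the equivalence volume (26.92/2), i.e. the half-equivalence point.
There, n(HA) = n(A^-), so pH = pKa = -log(1.9 x 10^-5) = 4.72.

4.72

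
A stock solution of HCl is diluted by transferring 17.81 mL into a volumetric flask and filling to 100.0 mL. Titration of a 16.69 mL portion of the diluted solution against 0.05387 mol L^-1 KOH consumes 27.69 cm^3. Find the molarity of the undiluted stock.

n(KOH) = 0.05387 x 0.02769 = 0.001492 mol.
n(HCl) in the aliquot = 0.001492 mol.
[diluted HCl] = 0.001492 / 0.01669 = 0.08937 M.
Dilution factor = 100.0/17.81 = 5.615, so [stock] = 0.08937 x 5.615 = 0.502 M.

0.502 M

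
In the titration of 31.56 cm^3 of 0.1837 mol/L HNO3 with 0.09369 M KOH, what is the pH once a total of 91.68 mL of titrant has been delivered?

n(acid) = 0.1837 x 0.03156 = 0.005798 mol; n(KOH) added = 0.09369 x 0.09168 = 0.008589 mol.
Base is in excess by 0.008589 - 0.005798 = 0.002792 mol in a total volume of 0.1232 L.
[OH^-] = 0.002792/0.1232 = 0.02265 M, so pOH = 1.64 and pH = 14.00 - 1.64 = 12.36.

12.36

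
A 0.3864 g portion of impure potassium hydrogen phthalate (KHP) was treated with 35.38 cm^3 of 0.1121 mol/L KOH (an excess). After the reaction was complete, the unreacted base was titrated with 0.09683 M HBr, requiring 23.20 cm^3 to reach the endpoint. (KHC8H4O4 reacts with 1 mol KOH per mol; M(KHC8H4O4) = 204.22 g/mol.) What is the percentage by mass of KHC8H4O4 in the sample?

90.9%

Total n(KOH) added = 0.1121 x 0.03538 = 0.003966 mol.
n(HBr) used = 0.09683 x 0.02320 = 0.002246 mol, which equals the excess n(KOH).
So n(KOH) consumed by the sample = 0.003966 - 0.002246 = 0.001720 mol.
n(KHC8H4O4) = 0.001720 / 1 = 0.001720 mol.
mass KHC8H4O4 = 0.001720 x 204.22 = 0.3512 g, so %KHC8H4O4 = 0.3512/0.3864 x 100 = 90.9%.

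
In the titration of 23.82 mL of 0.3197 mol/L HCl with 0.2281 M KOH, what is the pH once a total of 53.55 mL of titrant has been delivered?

12.77

n(acid) = 0.3197 x 0.02382 = 0.007615 mol; n(KOH) added = 0.2281 x 0.05355 = 0.01221 mol.
Base is in excess by 0.01221 - 0.007615 = 0.004600 mol in a total volume of 0.07737 L.
[OH^-] = 0.004600/0.07737 = 0.05945 M, so pOH = 1.23 and pH = 14.00 - 1.23 = 12.77.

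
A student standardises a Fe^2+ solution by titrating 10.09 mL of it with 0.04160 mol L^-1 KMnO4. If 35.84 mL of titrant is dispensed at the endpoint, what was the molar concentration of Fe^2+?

n(KMnO4) = 0.04160 x 0.03584 = 0.001491 mol.
From the balanced equation, 1 mol KMnO4 reacts with 5 mol Fe^2+, so n(Fe^2+) = 0.001491 x 5/1 = 0.007455 mol.
[Fe^2+] = 0.007455 / 0.01009 L = 0.739 M.

0.739 M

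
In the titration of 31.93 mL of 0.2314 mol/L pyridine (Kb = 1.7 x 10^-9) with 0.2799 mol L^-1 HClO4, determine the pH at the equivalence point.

n(C5H5N) = 0.2314 x 0.03193 = 0.007389 mol; V(HClO4) at equivalence = 0.007389/0.2799 = 0.02640 L.
At equivalence the base is fully converted to C5H5NH+; total volume = 0.05833 L, so [C5H5NH+] = 0.007389/0.05833 = 0.1267 M.
Ka(C5H5NH+) = Kw/Kb = 1.0e-14 / 1.7 x 10^-9 = 5.88e-6.
[H^+] = sqrt(Ka x [C5H5NH+]) = sqrt(5.88e-6 x 0.1267) = 0.000863 M.
pH = -log(0.000863) = 3.06.

3.06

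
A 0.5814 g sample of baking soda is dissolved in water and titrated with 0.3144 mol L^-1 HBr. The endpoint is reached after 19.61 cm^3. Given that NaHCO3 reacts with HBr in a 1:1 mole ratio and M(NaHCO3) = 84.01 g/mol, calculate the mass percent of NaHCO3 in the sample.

n(HBr) = 0.3144 x 0.01961 = 0.006165 mol.
n(NaHCO3) = 0.006165 / 1 = 0.006165 mol.
mass of NaHCO3 = 0.006165 x 84.01 = 0.5180 g.
% purity = 0.5180 / 0.5814 x 100 = 89.1%.

89.1%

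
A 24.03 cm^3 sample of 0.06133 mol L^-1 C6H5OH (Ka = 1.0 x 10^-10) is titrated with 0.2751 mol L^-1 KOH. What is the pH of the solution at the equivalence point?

11.35

n(C6H5OH) = 0.06133 x 0.02403 = 0.001474 mol; V(KOH) at equivalence = 0.001474/0.2751 = 0.005357 L.
At equivalence all the acid is converted to C6H5O-; total volume = 0.02403 + 0.005357 = 0.02939 L, so [C6H5O-] = 0.001474/0.02939 = 0.05015 M.
Kb = Kw/Ka = 1.0e-14 / 1.0 x 10^-10 = 0.000100.
[OH^-] = sqrt(Kb x [C6H5O-]) = sqrt(0.000100 x 0.05015) = 0.00224 M.
pOH = 2.65, so pH = 14.00 - 2.65 = 11.35.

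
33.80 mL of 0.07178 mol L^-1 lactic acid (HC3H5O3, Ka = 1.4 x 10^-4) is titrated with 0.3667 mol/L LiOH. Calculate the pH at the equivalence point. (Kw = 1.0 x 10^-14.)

n(HC3H5O3) = 0.07178 x 0.03380 = 0.002426 mol; V(LiOH) at equivalence = 0.002426/0.3667 = 0.006616 L.
At equivalence all the acid is converted to C3H5O3-; total volume = 0.03380 + 0.006616 = 0.04042 L, so [C3H5O3-] = 0.002426/0.04042 = 0.06003 M.
Kb = Kw/Ka = 1.0e-14 / 1.4 x 10^-4 = 7.14e-11.
[OH^-] = sqrt(Kb x [C3H5O3-]) = sqrt(7.14e-11 x 0.06003) = 2.07e-6 M.
pOH = 5.68, so pH = 14.00 - 5.68 = 8.32.

8.32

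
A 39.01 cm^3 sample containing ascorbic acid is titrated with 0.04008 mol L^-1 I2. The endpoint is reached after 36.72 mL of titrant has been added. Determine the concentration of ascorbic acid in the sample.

0.0377 M

n(I2) = 0.04008 x 0.03672 = 0.001472 mol.
From the balanced equation, 1 mol I2 reacts with 1 mol ascorbic acid, so n(ascorbic acid) = 0.001472 x 1/1 = 0.001472 mol.
[ascorbic acid] = 0.001472 / 0.03901 L = 0.0377 M.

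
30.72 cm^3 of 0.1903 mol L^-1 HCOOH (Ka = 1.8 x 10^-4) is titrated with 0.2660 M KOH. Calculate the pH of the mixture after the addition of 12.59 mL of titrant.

3.87

Initial n(HCOOH) = 0.1903 x 0.03072 = 0.005846 mol.
n(KOH) added = 0.2660 x 0.01259 = 0.003349 mol, converting that many moles of HCOOH to HCOO-.
Remaining n(HCOOH) = 0.002497 mol; n(HCOO-) = 0.003349 mol.
By Henderson-Hasselbalch, pH = pKa + log([A^-]/[HA]) = 3.74 + log(0.003349/0.002497) = 3.74 + (+0.13) = 3.87.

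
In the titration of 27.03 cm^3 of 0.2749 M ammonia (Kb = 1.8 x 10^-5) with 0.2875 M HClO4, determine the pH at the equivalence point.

5.05

n(NH3) = 0.2749 x 0.02703 = 0.007431 mol; V(HClO4) at equivalence = 0.007431/0.2875 = 0.02585 L.
At equivalence the base is fully converted to NH4+; total volume = 0.05288 L, so [NH4+] = 0.007431/0.05288 = 0.1405 M.
Ka(NH4+) = Kw/Kb = 1.0e-14 / 1.8 x 10^-5 = 5.56e-10.
[H^+] = sqrt(Ka x [NH4+]) = sqrt(5.56e-10 x 0.1405) = 8.84e-6 M.
pH = -log(8.84e-6) = 5.05.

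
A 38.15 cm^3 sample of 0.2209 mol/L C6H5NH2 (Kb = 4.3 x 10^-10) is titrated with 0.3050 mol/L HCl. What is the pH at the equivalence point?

n(C6H5NH2) = 0.2209 x 0.03815 = 0.008427 mol; V(HCl) at equivalence = 0.008427/0.3050 = 0.02763 L.
At equivalence the base is fully converted to C6H5NH3+; total volume = 0.06578 L, so [C6H5NH3+] = 0.008427/0.06578 = 0.1281 M.
Ka(C6H5NH3+) = Kw/Kb = 1.0e-14 / 4.3 x 10^-10 = 2.33e-5.
[H^+] = sqrt(Ka x [C6H5NH3+]) = sqrt(2.33e-5 x 0.1281) = 0.00173 M.
pH = -log(0.00173) = 2.76.

2.76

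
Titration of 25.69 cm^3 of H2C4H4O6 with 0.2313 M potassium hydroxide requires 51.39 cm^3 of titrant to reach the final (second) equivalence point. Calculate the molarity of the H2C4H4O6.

n(KOH) = 0.2313 x 0.05139 = 0.01189 mol.
At the final (second) equivalence point, 2 mol OH^- react per mol H2C4H4O6, so n(H2C4H4O6) = 0.01189 / 2 = 0.005943 mol.
[H2C4H4O6] = 0.005943 / 0.02569 L = 0.231 M.

0.231 M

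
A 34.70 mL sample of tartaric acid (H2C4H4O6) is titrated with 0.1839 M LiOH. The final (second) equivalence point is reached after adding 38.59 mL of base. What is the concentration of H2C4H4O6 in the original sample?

0.102 M

n(LiOH) = 0.1839 x 0.03859 = 0.007097 mol.
At the final (second) equivalence point, 2 mol OH^- react per mol H2C4H4O6, so n(H2C4H4O6) = 0.007097 / 2 = 0.003548 mol.
[H2C4H4O6] = 0.003548 / 0.03470 L = 0.102 M.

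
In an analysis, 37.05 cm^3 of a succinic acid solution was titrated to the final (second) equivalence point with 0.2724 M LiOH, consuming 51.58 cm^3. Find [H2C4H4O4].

0.190 M

n(LiOH) = 0.2724 x 0.05158 = 0.01405 mol.
At the final (second) equivalence point, 2 mol OH^- react per mol H2C4H4O4, so n(H2C4H4O4) = 0.01405 / 2 = 0.007025 mol.
[H2C4H4O4] = 0.007025 / 0.03705 L = 0.190 M.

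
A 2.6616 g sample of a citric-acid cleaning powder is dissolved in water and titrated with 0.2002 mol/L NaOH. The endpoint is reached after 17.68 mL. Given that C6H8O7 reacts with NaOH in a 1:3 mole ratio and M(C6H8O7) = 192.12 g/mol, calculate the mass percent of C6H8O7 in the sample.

8.52%

n(NaOH) = 0.2002 x 0.01768 = 0.003540 mol.
n(C6H8O7) = 0.003540 / 3 = 0.001180 mol.
mass of C6H8O7 = 0.001180 x 192.12 = 0.2267 g.
% purity = 0.2267 / 2.6616 x 100 = 8.52%.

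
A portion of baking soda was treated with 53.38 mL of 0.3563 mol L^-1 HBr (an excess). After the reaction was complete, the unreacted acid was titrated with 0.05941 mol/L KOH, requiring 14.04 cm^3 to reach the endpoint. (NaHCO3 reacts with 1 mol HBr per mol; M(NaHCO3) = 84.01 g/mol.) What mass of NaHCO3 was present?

Total n(HBr) added = 0.3563 x 0.05338 = 0.01902 mol.
n(KOH) used = 0.05941 x 0.01404 = 0.0008341 mol, which equals the excess n(HBr).
So n(HBr) consumed by the sample = 0.01902 - 0.0008341 = 0.01819 mol.
n(NaHCO3) = 0.01819 / 1 = 0.01819 mol.
mass = 0.01819 mol x 84.01 g/mol = 1.53 g.

1.53 g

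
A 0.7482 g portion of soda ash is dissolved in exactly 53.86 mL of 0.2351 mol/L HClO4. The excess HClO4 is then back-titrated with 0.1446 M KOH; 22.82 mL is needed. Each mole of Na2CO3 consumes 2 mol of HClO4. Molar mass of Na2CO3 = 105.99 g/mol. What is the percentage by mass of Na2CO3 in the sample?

Total n(HClO4) added = 0.2351 x 0.05386 = 0.01266 mol.
n(KOH) used = 0.1446 x 0.02282 = 0.003300 mol, which equals the excess n(HClO4).
So n(HClO4) consumed by the sample = 0.01266 - 0.003300 = 0.009363 mol.
n(Na2CO3) = 0.009363 / 2 = 0.004681 mol.
mass Na2CO3 = 0.004681 x 105.99 = 0.4962 g, so %Na2CO3 = 0.4962/0.7482 x 100 = 66.3%.

66.3%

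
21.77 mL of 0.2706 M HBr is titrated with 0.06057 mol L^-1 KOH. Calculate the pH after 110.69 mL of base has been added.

n(acid) = 0.2706 x 0.02177 = 0.005891 mol; n(KOH) added = 0.06057 x 0.1107 = 0.006704 mol.
Base is in excess by 0.006704 - 0.005891 = 0.0008135 mol in a total volume of 0.1325 L.
[OH^-] = 0.0008135/0.1325 = 0.006142 M, so pOH = 2.21 and pH = 14.00 - 2.21 = 11.79.

11.79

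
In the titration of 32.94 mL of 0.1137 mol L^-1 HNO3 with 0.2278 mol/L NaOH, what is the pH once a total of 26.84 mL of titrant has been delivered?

12.60

n(acid) = 0.1137 x 0.03294 = 0.003745 mol; n(NaOH) added = 0.2278 x 0.02684 = 0.006114 mol.
Base is in excess by 0.006114 - 0.003745 = 0.002369 mol in a total volume of 0.05978 L.
[OH^-] = 0.002369/0.05978 = 0.03963 M, so pOH = 1.40 and pH = 14.00 - 1.40 = 12.60.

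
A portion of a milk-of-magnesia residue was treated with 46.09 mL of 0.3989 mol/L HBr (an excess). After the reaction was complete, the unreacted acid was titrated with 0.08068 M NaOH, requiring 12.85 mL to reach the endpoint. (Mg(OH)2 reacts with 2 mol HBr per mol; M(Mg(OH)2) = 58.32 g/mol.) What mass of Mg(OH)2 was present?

0.506 g

Total n(HBr) added = 0.3989 x 0.04609 = 0.01839 mol.
n(NaOH) used = 0.08068 x 0.01285 = 0.001037 mol, which equals the excess n(HBr).
So n(HBr) consumed by the sample = 0.01839 - 0.001037 = 0.01735 mol.
n(Mg(OH)2) = 0.01735 / 2 = 0.008674 mol.
mass = 0.008674 mol x 58.32 g/mol = 0.506 g.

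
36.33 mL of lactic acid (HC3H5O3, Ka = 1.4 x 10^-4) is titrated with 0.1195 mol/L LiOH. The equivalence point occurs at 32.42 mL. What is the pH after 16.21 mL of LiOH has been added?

16.21 mL is exactly half the equivalence volume (32.42/2), i.e. the half-equivalence point.
There, n(HA) = n(A^-), so pH = pKa = -log(1.4 x 10^-4) = 3.85.

3.85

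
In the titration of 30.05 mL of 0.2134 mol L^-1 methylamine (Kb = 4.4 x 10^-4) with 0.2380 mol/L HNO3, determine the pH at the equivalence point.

5.80

n(CH3NH2) = 0.2134 x 0.03005 = 0.006413 mol; V(HNO3) at equivalence = 0.006413/0.2380 = 0.02694 L.
At equivalence the base is fully converted to CH3NH3+; total volume = 0.05699 L, so [CH3NH3+] = 0.006413/0.05699 = 0.1125 M.
Ka(CH3NH3+) = Kw/Kb = 1.0e-14 / 4.4 x 10^-4 = 2.27e-11.
[H^+] = sqrt(Ka x [CH3NH3+]) = sqrt(2.27e-11 x 0.1125) = 1.60e-6 M.
pH = -log(1.60e-6) = 5.80.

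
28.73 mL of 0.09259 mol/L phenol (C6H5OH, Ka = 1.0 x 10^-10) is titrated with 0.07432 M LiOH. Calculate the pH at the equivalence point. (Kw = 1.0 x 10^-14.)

11.31

n(C6H5OH) = 0.09259 x 0.02873 = 0.002660 mol; V(LiOH) at equivalence = 0.002660/0.07432 = 0.03579 L.
At equivalence all the acid is converted to C6H5O-; total volume = 0.02873 + 0.03579 = 0.06452 L, so [C6H5O-] = 0.002660/0.06452 = 0.04123 M.
Kb = Kw/Ka = 1.0e-14 / 1.0 x 10^-10 = 0.000100.
[OH^-] = sqrt(Kb x [C6H5O-]) = sqrt(0.000100 x 0.04123) = 0.00203 M.
pOH = 2.69, so pH = 14.00 - 2.69 = 11.31.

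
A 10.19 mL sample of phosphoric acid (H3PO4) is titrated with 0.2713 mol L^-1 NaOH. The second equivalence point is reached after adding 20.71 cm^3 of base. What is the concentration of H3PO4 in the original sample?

n(NaOH) = 0.2713 x 0.02071 = 0.005619 mol.
At the second equivalence point, 2 mol OH^- react per mol H3PO4, so n(H3PO4) = 0.005619 / 2 = 0.002809 mol.
[H3PO4] = 0.002809 / 0.01019 L = 0.276 M.

0.276 M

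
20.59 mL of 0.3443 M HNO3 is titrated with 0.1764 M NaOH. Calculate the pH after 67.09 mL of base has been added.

12.73

n(acid) = 0.3443 x 0.02059 = 0.007089 mol; n(NaOH) added = 0.1764 x 0.06709 = 0.01183 mol.
Base is in excess by 0.01183 - 0.007089 = 0.004746 mol in a total volume of 0.08768 L.
[OH^-] = 0.004746/0.08768 = 0.05412 M, so pOH = 1.27 and pH = 14.00 - 1.27 = 12.73.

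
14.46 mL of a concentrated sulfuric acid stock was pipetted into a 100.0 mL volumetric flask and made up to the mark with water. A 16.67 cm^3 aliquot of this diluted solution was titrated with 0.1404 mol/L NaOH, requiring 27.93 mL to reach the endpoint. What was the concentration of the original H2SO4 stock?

0.813 M

n(NaOH) = 0.1404 x 0.02793 = 0.003921 mol.
n(H2SO4) in the aliquot = 0.003921 x 1/2 = 0.001961 mol.
[diluted H2SO4] = 0.001961 / 0.01667 = 0.1176 M.
Dilution factor = 100.0/14.46 = 6.916, so [stock] = 0.1176 x 6.916 = 0.813 M.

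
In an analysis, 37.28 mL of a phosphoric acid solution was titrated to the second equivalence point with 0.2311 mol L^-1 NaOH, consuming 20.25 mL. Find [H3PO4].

0.0628 M

n(NaOH) = 0.2311 x 0.02025 = 0.004680 mol.
At the second equivalence point, 2 mol OH^- react per mol H3PO4, so n(H3PO4) = 0.004680 / 2 = 0.002340 mol.
[H3PO4] = 0.002340 / 0.03728 L = 0.0628 M.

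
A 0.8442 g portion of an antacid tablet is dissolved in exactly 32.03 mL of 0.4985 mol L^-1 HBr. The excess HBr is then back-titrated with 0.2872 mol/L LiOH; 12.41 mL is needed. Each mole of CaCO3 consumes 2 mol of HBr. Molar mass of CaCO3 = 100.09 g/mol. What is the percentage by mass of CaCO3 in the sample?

73.5%

Total n(HBr) added = 0.4985 x 0.03203 = 0.01597 mol.
n(LiOH) used = 0.2872 x 0.01241 = 0.003564 mol, which equals the excess n(HBr).
So n(HBr) consumed by the sample = 0.01597 - 0.003564 = 0.01240 mol.
n(CaCO3) = 0.01240 / 2 = 0.006201 mol.
mass CaCO3 = 0.006201 x 100.09 = 0.6207 g, so %CaCO3 = 0.6207/0.8442 x 100 = 73.5%.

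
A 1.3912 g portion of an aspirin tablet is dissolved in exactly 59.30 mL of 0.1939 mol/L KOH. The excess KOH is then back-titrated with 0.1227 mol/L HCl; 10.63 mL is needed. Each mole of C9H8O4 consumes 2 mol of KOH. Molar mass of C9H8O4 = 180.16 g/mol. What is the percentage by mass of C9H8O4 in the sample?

Total n(KOH) added = 0.1939 x 0.05930 = 0.01150 mol.
n(HCl) used = 0.1227 x 0.01063 = 0.001304 mol, which equals the excess n(KOH).
So n(KOH) consumed by the sample = 0.01150 - 0.001304 = 0.01019 mol.
n(C9H8O4) = 0.01019 / 2 = 0.005097 mol.
mass C9H8O4 = 0.005097 x 180.16 = 0.9183 g, so %C9H8O4 = 0.9183/1.3912 x 100 = 66.0%.

66.0%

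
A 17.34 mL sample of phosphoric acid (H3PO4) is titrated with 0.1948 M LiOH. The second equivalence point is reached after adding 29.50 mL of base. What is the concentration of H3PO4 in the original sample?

0.166 M

n(LiOH) = 0.1948 x 0.02950 = 0.005747 mol.
At the second equivalence point, 2 mol OH^- react per mol H3PO4, so n(H3PO4) = 0.005747 / 2 = 0.002873 mol.
[H3PO4] = 0.002873 / 0.01734 L = 0.166 M.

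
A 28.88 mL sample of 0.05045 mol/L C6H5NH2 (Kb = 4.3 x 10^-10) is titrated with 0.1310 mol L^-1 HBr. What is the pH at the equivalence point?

3.04

n(C6H5NH2) = 0.05045 x 0.02888 = 0.001457 mol; V(HBr) at equivalence = 0.001457/0.1310 = 0.01112 L.
At equivalence the base is fully converted to C6H5NH3+; total volume = 0.04000 L, so [C6H5NH3+] = 0.001457/0.04000 = 0.03642 M.
Ka(C6H5NH3+) = Kw/Kb = 1.0e-14 / 4.3 x 10^-10 = 2.33e-5.
[H^+] = sqrt(Ka x [C6H5NH3+]) = sqrt(2.33e-5 x 0.03642) = 0.000920 M.
pH = -log(0.000920) = 3.04.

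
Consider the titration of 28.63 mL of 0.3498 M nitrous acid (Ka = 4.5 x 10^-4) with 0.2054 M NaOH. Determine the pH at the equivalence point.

8.23

n(HNO2) = 0.3498 x 0.02863 = 0.01001 mol; V(NaOH) at equivalence = 0.01001/0.2054 = 0.04876 L.
At equivalence all the acid is converted to NO2-; total volume = 0.02863 + 0.04876 = 0.07739 L, so [NO2-] = 0.01001/0.07739 = 0.1294 M.
Kb = Kw/Ka = 1.0e-14 / 4.5 x 10^-4 = 2.22e-11.
[OH^-] = sqrt(Kb x [NO2-]) = sqrt(2.22e-11 x 0.1294) = 1.70e-6 M.
pOH = 5.77, so pH = 14.00 - 5.77 = 8.23.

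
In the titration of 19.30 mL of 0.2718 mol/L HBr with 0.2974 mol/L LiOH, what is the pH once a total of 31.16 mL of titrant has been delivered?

n(acid) = 0.2718 x 0.01930 = 0.005246 mol; n(LiOH) added = 0.2974 x 0.03116 = 0.009267 mol.
Base is in excess by 0.009267 - 0.005246 = 0.004021 mol in a total volume of 0.05046 L.
[OH^-] = 0.004021/0.05046 = 0.07969 M, so pOH = 1.10 and pH = 14.00 - 1.10 = 12.90.

12.90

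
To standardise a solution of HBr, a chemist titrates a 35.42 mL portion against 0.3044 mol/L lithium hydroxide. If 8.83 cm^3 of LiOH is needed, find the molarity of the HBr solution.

0.0759 M

n(LiOH) delivered = 0.3044 x 0.008830 = 0.002688 mol.
For a 1:1 reaction, n(HBr) = 0.002688 mol.
[HBr] = 0.002688 mol / 0.03542 L = 0.0759 M.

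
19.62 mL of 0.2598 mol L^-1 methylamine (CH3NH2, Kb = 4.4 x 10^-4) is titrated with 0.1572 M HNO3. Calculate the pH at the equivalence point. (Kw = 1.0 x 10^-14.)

5.83

n(CH3NH2) = 0.2598 x 0.01962 = 0.005097 mol; V(HNO3) at equivalence = 0.005097/0.1572 = 0.03243 L.
At equivalence the base is fully converted to CH3NH3+; total volume = 0.05205 L, so [CH3NH3+] = 0.005097/0.05205 = 0.09794 M.
Ka(CH3NH3+) = Kw/Kb = 1.0e-14 / 4.4 x 10^-4 = 2.27e-11.
[H^+] = sqrt(Ka x [CH3NH3+]) = sqrt(2.27e-11 x 0.09794) = 1.49e-6 M.
pH = -log(1.49e-6) = 5.83.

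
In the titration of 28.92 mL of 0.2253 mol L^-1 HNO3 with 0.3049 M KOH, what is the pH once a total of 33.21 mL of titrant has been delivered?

n(acid) = 0.2253 x 0.02892 = 0.006516 mol; n(KOH) added = 0.3049 x 0.03321 = 0.01013 mol.
Base is in excess by 0.01013 - 0.006516 = 0.003610 mol in a total volume of 0.06213 L.
[OH^-] = 0.003610/0.06213 = 0.05810 M, so pOH = 1.24 and pH = 14.00 - 1.24 = 12.76.

12.76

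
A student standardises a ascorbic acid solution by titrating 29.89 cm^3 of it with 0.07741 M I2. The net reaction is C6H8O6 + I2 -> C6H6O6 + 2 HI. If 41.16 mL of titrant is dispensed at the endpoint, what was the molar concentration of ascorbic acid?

0.107 M

n(I2) = 0.07741 x 0.04116 = 0.003186 mol.
From the balanced equation, 1 mol I2 reacts with 1 mol ascorbic acid, so n(ascorbic acid) = 0.003186 x 1/1 = 0.003186 mol.
[ascorbic acid] = 0.003186 / 0.02989 L = 0.107 M.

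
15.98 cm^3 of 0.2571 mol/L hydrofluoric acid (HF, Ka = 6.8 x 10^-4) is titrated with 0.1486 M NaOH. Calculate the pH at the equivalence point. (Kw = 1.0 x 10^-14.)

8.07

n(HF) = 0.2571 x 0.01598 = 0.004108 mol; V(NaOH) at equivalence = 0.004108/0.1486 = 0.02765 L.
At equivalence all the acid is converted to F-; total volume = 0.01598 + 0.02765 = 0.04363 L, so [F-] = 0.004108/0.04363 = 0.09417 M.
Kb = Kw/Ka = 1.0e-14 / 6.8 x 10^-4 = 1.47e-11.
[OH^-] = sqrt(Kb x [F-]) = sqrt(1.47e-11 x 0.09417) = 1.18e-6 M.
pOH = 5.93, so pH = 14.00 - 5.93 = 8.07.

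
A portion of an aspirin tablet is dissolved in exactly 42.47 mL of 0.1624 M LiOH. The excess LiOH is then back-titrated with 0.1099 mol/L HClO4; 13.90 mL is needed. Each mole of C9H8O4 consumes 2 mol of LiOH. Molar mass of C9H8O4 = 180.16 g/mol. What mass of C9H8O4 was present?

Total n(LiOH) added = 0.1624 x 0.04247 = 0.006897 mol.
n(HClO4) used = 0.1099 x 0.01390 = 0.001528 mol, which equals the excess n(LiOH).
So n(LiOH) consumed by the sample = 0.006897 - 0.001528 = 0.005370 mol.
n(C9H8O4) = 0.005370 / 2 = 0.002685 mol.
mass = 0.002685 mol x 180.16 g/mol = 0.484 g.

0.484 g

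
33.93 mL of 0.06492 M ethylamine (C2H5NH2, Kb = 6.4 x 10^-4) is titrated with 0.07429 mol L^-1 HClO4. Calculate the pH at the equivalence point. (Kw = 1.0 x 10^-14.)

n(C2H5NH2) = 0.06492 x 0.03393 = 0.002203 mol; V(HClO4) at equivalence = 0.002203/0.07429 = 0.02965 L.
At equivalence the base is fully converted to C2H5NH3+; total volume = 0.06358 L, so [C2H5NH3+] = 0.002203/0.06358 = 0.03464 M.
Ka(C2H5NH3+) = Kw/Kb = 1.0e-14 / 6.4 x 10^-4 = 1.56e-11.
[H^+] = sqrt(Ka x [C2H5NH3+]) = sqrt(1.56e-11 x 0.03464) = 7.36e-7 M.
pH = -log(7.36e-7) = 6.13.

6.13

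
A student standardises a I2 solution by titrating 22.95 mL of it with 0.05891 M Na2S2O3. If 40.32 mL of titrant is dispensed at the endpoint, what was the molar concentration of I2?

0.0517 M

n(Na2S2O3) = 0.05891 x 0.04032 = 0.002375 mol.
From the balanced equation, 2 mol Na2S2O3 reacts with 1 mol I2, so n(I2) = 0.002375 x 1/2 = 0.001188 mol.
[I2] = 0.001188 / 0.02295 L = 0.0517 M.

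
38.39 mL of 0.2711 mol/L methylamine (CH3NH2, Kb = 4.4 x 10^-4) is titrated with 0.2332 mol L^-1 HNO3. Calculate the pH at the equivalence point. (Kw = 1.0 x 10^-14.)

5.77

n(CH3NH2) = 0.2711 x 0.03839 = 0.01041 mol; V(HNO3) at equivalence = 0.01041/0.2332 = 0.04463 L.
At equivalence the base is fully converted to CH3NH3+; total volume = 0.08302 L, so [CH3NH3+] = 0.01041/0.08302 = 0.1254 M.
Ka(CH3NH3+) = Kw/Kb = 1.0e-14 / 4.4 x 10^-4 = 2.27e-11.
[H^+] = sqrt(Ka x [CH3NH3+]) = sqrt(2.27e-11 x 0.1254) = 1.69e-6 M.
pH = -log(1.69e-6) = 5.77.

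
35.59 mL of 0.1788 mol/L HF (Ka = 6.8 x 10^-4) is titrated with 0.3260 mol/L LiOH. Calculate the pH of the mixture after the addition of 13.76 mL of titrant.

3.55

Initial n(HF) = 0.1788 x 0.03559 = 0.006363 mol.
n(LiOH) added = 0.3260 x 0.01376 = 0.004486 mol, converting that many moles of HF to F-.
Remaining n(HF) = 0.001878 mol; n(F-) = 0.004486 mol.
By Henderson-Hasselbalch, pH = pKa + log([A^-]/[HA]) = 3.17 + log(0.004486/0.001878) = 3.17 + (+0.38) = 3.55.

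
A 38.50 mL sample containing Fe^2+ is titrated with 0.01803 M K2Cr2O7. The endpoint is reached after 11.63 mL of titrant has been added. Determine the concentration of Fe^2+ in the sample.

n(K2Cr2O7) = 0.01803 x 0.01163 = 0.0002097 mol.
From the balanced equation, 1 mol K2Cr2O7 reacts with 6 mol Fe^2+, so n(Fe^2+) = 0.0002097 x 6/1 = 0.001258 mol.
[Fe^2+] = 0.001258 / 0.03850 L = 0.0327 M.

0.0327 M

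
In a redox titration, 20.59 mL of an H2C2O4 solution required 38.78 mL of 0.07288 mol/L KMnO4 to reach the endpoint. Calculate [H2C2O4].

0.343 M

n(KMnO4) = 0.07288 x 0.03878 = 0.002826 mol.
From the balanced equation, 2 mol KMnO4 reacts with 5 mol H2C2O4, so n(H2C2O4) = 0.002826 x 5/2 = 0.007066 mol.
[H2C2O4] = 0.007066 / 0.02059 L = 0.343 M.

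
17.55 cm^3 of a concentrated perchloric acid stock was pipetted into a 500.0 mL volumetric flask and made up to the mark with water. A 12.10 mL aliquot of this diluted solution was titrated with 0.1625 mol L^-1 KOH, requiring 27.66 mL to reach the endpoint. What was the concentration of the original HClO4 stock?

n(KOH) = 0.1625 x 0.02766 = 0.004495 mol.
n(HClO4) in the aliquot = 0.004495 mol.
[diluted HClO4] = 0.004495 / 0.01210 = 0.3715 M.
Dilution factor = 500.0/17.55 = 28.49, so [stock] = 0.3715 x 28.49 = 10.6 M.

10.6 M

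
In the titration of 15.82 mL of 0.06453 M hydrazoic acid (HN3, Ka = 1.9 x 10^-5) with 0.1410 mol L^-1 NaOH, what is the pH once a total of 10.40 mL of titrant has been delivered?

n(acid) = 0.06453 x 0.01582 = 0.001021 mol; n(NaOH) added = 0.1410 x 0.01040 = 0.001466 mol.
Base is in excess by 0.001466 - 0.001021 = 0.0004455 mol in a total volume of 0.02622 L.
[OH^-] = 0.0004455/0.02622 = 0.01699 M, so pOH = 1.77 and pH = 14.00 - 1.77 = 12.23.

12.23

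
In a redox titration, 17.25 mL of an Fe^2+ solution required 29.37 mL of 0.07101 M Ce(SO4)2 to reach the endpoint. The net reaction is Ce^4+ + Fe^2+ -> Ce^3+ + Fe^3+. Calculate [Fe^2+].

0.121 M

n(Ce(SO4)2) = 0.07101 x 0.02937 = 0.002086 mol.
From the balanced equation, 1 mol Ce(SO4)2 reacts with 1 mol Fe^2+, so n(Fe^2+) = 0.002086 x 1/1 = 0.002086 mol.
[Fe^2+] = 0.002086 / 0.01725 L = 0.121 M.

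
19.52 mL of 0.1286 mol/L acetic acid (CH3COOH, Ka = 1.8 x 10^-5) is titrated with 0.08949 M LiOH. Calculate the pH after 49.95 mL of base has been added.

12.45

n(acid) = 0.1286 x 0.01952 = 0.002510 mol; n(LiOH) added = 0.08949 x 0.04995 = 0.004470 mol.
Base is in excess by 0.004470 - 0.002510 = 0.001960 mol in a total volume of 0.06947 L.
[OH^-] = 0.001960/0.06947 = 0.02821 M, so pOH = 1.55 and pH = 14.00 - 1.55 = 12.45.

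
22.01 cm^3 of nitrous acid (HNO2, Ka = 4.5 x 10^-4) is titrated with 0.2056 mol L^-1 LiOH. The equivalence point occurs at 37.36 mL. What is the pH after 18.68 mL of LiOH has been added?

3.35

18.68 mL is exactly half the equivalence volume (37.36/2), i.e. the half-equivalence point.
There, n(HA) = n(A^-), so pH = pKa = -log(4.5 x 10^-4) = 3.35.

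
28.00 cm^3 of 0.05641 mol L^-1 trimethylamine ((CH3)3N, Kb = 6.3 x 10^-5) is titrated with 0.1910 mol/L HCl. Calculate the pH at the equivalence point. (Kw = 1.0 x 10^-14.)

5.58

n((CH3)3N) = 0.05641 x 0.02800 = 0.001579 mol; V(HCl) at equivalence = 0.001579/0.1910 = 0.008270 L.
At equivalence the base is fully converted to (CH3)3NH+; total volume = 0.03627 L, so [(CH3)3NH+] = 0.001579/0.03627 = 0.04355 M.
Ka((CH3)3NH+) = Kw/Kb = 1.0e-14 / 6.3 x 10^-5 = 1.59e-10.
[H^+] = sqrt(Ka x [(CH3)3NH+]) = sqrt(1.59e-10 x 0.04355) = 2.63e-6 M.
pH = -log(2.63e-6) = 5.58.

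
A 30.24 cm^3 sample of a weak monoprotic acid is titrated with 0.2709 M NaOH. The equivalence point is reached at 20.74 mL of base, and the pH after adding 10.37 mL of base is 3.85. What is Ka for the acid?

1.4 x 10^-4

10.37 mL is half of the equivalence volume, so this is the half-equivalence point where [HA] = [A^-].
At half-equivalence pH = pKa, so pKa = 3.85.
Ka = 10^(-3.85) = 1.4 x 10^-4.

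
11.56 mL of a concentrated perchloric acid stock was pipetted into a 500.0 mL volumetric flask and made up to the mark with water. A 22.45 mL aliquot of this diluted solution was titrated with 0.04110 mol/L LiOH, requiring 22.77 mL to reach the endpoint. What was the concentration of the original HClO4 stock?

n(LiOH) = 0.04110 x 0.02277 = 0.0009358 mol.
n(HClO4) in the aliquot = 0.0009358 mol.
[diluted HClO4] = 0.0009358 / 0.02245 = 0.04169 M.
Dilution factor = 500.0/11.56 = 43.25, so [stock] = 0.04169 x 43.25 = 1.80 M.

1.80 M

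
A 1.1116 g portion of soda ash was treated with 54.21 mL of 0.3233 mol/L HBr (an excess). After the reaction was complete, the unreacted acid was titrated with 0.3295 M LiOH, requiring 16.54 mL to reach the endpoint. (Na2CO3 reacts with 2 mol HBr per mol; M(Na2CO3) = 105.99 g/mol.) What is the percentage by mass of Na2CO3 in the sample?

57.6%

Total n(HBr) added = 0.3233 x 0.05421 = 0.01753 mol.
n(LiOH) used = 0.3295 x 0.01654 = 0.005450 mol, which equals the excess n(HBr).
So n(HBr) consumed by the sample = 0.01753 - 0.005450 = 0.01208 mol.
n(Na2CO3) = 0.01208 / 2 = 0.006038 mol.
mass Na2CO3 = 0.006038 x 105.99 = 0.6400 g, so %Na2CO3 = 0.6400/1.1116 x 100 = 57.6%.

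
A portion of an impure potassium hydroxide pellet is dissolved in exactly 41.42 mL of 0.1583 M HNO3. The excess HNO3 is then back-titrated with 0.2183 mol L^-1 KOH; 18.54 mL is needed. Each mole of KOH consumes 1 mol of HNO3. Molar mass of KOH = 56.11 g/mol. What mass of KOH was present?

Total n(HNO3) added = 0.1583 x 0.04142 = 0.006557 mol.
n(KOH) used = 0.2183 x 0.01854 = 0.004047 mol, which equals the excess n(HNO3).
So n(HNO3) consumed by the sample = 0.006557 - 0.004047 = 0.002510 mol.
n(KOH) = 0.002510 / 1 = 0.002510 mol.
mass = 0.002510 mol x 56.11 g/mol = 0.141 g.

0.141 g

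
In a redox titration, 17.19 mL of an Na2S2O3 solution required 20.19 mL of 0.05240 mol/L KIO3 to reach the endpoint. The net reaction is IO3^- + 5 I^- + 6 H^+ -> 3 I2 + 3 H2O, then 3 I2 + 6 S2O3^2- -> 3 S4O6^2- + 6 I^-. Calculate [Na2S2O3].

0.369 M

n(KIO3) = 0.05240 x 0.02019 = 0.001058 mol.
From the balanced equation, 1 mol KIO3 reacts with 6 mol Na2S2O3, so n(Na2S2O3) = 0.001058 x 6/1 = 0.006348 mol.
[Na2S2O3] = 0.006348 / 0.01719 L = 0.369 M.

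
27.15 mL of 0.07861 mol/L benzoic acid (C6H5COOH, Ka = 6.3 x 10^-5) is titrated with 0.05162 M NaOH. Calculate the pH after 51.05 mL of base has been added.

11.81

n(acid) = 0.07861 x 0.02715 = 0.002134 mol; n(NaOH) added = 0.05162 x 0.05105 = 0.002635 mol.
Base is in excess by 0.002635 - 0.002134 = 0.0005009 mol in a total volume of 0.07820 L.
[OH^-] = 0.0005009/0.07820 = 0.006406 M, so pOH = 2.19 and pH = 14.00 - 2.19 = 11.81.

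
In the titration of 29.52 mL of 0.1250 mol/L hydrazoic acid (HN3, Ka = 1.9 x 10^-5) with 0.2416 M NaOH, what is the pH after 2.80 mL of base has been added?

4.07

Initial n(HN3) = 0.1250 x 0.02952 = 0.003690 mol.
n(NaOH) added = 0.2416 x 0.002800 = 0.0006765 mol, converting that many moles of HN3 to N3-.
Remaining n(HN3) = 0.003014 mol; n(N3-) = 0.0006765 mol.
By Henderson-Hasselbalch, pH = pKa + log([A^-]/[HA]) = 4.72 + log(0.0006765/0.003014) = 4.72 + (-0.65) = 4.07.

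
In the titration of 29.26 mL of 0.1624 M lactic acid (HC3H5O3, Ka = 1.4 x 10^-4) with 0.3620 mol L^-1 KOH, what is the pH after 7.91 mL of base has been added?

Initial n(HC3H5O3) = 0.1624 x 0.02926 = 0.004752 mol.
n(KOH) added = 0.3620 x 0.007910 = 0.002863 mol, converting that many moles of HC3H5O3 to C3H5O3-.
Remaining n(HC3H5O3) = 0.001888 mol; n(C3H5O3-) = 0.002863 mol.
By Henderson-Hasselbalch, pH = pKa + log([A^-]/[HA]) = 3.85 + log(0.002863/0.001888) = 3.85 + (+0.18) = 4.03.

4.03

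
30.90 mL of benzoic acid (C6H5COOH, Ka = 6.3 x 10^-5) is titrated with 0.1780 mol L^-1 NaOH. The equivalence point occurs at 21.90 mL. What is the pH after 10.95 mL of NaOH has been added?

10.95 mL is exactly half the equivalence volume (21.90/2), i.e. the half-equivalence point.
There, n(HA) = n(A^-), so pH = pKa = -log(6.3 x 10^-5) = 4.20.

4.20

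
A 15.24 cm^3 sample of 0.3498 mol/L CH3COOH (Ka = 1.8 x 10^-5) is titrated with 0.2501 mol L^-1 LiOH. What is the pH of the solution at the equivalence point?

8.95

n(CH3COOH) = 0.3498 x 0.01524 = 0.005331 mol; V(LiOH) at equivalence = 0.005331/0.2501 = 0.02132 L.
At equivalence all the acid is converted to CH3COO-; total volume = 0.01524 + 0.02132 = 0.03656 L, so [CH3COO-] = 0.005331/0.03656 = 0.1458 M.
Kb = Kw/Ka = 1.0e-14 / 1.8 x 10^-5 = 5.56e-10.
[OH^-] = sqrt(Kb x [CH3COO-]) = sqrt(5.56e-10 x 0.1458) = 9.00e-6 M.
pOH = 5.05, so pH = 14.00 - 5.05 = 8.95.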